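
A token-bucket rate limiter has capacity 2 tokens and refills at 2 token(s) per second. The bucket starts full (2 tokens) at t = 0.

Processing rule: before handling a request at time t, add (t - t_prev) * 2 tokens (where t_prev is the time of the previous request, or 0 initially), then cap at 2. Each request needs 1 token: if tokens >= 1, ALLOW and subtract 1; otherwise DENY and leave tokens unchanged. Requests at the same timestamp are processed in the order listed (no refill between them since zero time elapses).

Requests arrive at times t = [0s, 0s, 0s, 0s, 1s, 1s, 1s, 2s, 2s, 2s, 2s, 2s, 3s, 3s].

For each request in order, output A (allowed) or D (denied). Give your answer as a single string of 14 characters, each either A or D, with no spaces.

Simulating step by step:
  req#1 t=0s: ALLOW
  req#2 t=0s: ALLOW
  req#3 t=0s: DENY
  req#4 t=0s: DENY
  req#5 t=1s: ALLOW
  req#6 t=1s: ALLOW
  req#7 t=1s: DENY
  req#8 t=2s: ALLOW
  req#9 t=2s: ALLOW
  req#10 t=2s: DENY
  req#11 t=2s: DENY
  req#12 t=2s: DENY
  req#13 t=3s: ALLOW
  req#14 t=3s: ALLOW

Answer: AADDAADAADDDAA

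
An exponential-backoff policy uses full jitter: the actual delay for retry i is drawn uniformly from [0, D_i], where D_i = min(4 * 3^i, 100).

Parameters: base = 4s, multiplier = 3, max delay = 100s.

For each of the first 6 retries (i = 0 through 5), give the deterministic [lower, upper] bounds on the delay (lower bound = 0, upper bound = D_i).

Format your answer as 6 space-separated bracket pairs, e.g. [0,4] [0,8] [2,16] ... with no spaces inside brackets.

Computing bounds per retry:
  i=0: D_i=min(4*3^0,100)=4, bounds=[0,4]
  i=1: D_i=min(4*3^1,100)=12, bounds=[0,12]
  i=2: D_i=min(4*3^2,100)=36, bounds=[0,36]
  i=3: D_i=min(4*3^3,100)=100, bounds=[0,100]
  i=4: D_i=min(4*3^4,100)=100, bounds=[0,100]
  i=5: D_i=min(4*3^5,100)=100, bounds=[0,100]

Answer: [0,4] [0,12] [0,36] [0,100] [0,100] [0,100]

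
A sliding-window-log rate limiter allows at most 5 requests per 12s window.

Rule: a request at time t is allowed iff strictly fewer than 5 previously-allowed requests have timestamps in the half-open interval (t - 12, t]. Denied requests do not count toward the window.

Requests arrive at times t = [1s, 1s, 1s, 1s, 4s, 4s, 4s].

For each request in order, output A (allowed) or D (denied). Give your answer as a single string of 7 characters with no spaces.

Tracking allowed requests in the window:
  req#1 t=1s: ALLOW
  req#2 t=1s: ALLOW
  req#3 t=1s: ALLOW
  req#4 t=1s: ALLOW
  req#5 t=4s: ALLOW
  req#6 t=4s: DENY
  req#7 t=4s: DENY

Answer: AAAAADD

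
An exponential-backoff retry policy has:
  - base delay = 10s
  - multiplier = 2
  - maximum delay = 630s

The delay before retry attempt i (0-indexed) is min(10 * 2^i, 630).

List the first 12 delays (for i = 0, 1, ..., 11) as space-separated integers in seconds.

Computing each delay:
  i=0: min(10*2^0, 630) = 10
  i=1: min(10*2^1, 630) = 20
  i=2: min(10*2^2, 630) = 40
  i=3: min(10*2^3, 630) = 80
  i=4: min(10*2^4, 630) = 160
  i=5: min(10*2^5, 630) = 320
  i=6: min(10*2^6, 630) = 630
  i=7: min(10*2^7, 630) = 630
  i=8: min(10*2^8, 630) = 630
  i=9: min(10*2^9, 630) = 630
  i=10: min(10*2^10, 630) = 630
  i=11: min(10*2^11, 630) = 630

Answer: 10 20 40 80 160 320 630 630 630 630 630 630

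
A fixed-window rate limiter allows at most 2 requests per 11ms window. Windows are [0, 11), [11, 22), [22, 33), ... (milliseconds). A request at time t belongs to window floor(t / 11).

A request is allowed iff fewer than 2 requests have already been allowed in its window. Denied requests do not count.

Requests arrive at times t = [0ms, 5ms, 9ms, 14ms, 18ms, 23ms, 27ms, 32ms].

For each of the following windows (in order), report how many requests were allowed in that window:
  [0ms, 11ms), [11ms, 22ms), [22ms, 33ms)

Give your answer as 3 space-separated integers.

Answer: 2 2 2

Derivation:
Processing requests:
  req#1 t=0ms (window 0): ALLOW
  req#2 t=5ms (window 0): ALLOW
  req#3 t=9ms (window 0): DENY
  req#4 t=14ms (window 1): ALLOW
  req#5 t=18ms (window 1): ALLOW
  req#6 t=23ms (window 2): ALLOW
  req#7 t=27ms (window 2): ALLOW
  req#8 t=32ms (window 2): DENY

Allowed counts by window: 2 2 2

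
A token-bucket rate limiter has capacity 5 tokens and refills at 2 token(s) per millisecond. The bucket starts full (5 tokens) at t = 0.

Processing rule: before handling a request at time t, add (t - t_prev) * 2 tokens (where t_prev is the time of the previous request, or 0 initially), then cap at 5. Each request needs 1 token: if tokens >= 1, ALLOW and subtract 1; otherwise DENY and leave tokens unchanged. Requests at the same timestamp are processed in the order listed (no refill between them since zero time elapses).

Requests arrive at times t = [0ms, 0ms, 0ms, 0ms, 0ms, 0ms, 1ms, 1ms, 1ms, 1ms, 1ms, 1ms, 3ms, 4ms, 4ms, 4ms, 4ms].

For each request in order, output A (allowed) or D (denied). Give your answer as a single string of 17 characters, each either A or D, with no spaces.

Simulating step by step:
  req#1 t=0ms: ALLOW
  req#2 t=0ms: ALLOW
  req#3 t=0ms: ALLOW
  req#4 t=0ms: ALLOW
  req#5 t=0ms: ALLOW
  req#6 t=0ms: DENY
  req#7 t=1ms: ALLOW
  req#8 t=1ms: ALLOW
  req#9 t=1ms: DENY
  req#10 t=1ms: DENY
  req#11 t=1ms: DENY
  req#12 t=1ms: DENY
  req#13 t=3ms: ALLOW
  req#14 t=4ms: ALLOW
  req#15 t=4ms: ALLOW
  req#16 t=4ms: ALLOW
  req#17 t=4ms: ALLOW

Answer: AAAAADAADDDDAAAAA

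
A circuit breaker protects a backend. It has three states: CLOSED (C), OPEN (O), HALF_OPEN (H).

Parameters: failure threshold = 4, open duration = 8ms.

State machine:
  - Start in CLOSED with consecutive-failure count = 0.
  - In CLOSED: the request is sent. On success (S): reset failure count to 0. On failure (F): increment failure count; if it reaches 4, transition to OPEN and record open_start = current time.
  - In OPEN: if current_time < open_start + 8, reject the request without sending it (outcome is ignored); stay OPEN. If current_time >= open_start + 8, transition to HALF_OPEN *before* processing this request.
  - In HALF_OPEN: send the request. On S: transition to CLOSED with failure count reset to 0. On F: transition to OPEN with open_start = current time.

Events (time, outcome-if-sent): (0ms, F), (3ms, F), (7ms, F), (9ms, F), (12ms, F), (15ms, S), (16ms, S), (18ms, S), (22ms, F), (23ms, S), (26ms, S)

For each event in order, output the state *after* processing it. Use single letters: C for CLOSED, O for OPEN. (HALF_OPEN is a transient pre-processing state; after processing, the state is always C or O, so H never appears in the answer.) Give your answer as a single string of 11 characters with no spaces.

State after each event:
  event#1 t=0ms outcome=F: state=CLOSED
  event#2 t=3ms outcome=F: state=CLOSED
  event#3 t=7ms outcome=F: state=CLOSED
  event#4 t=9ms outcome=F: state=OPEN
  event#5 t=12ms outcome=F: state=OPEN
  event#6 t=15ms outcome=S: state=OPEN
  event#7 t=16ms outcome=S: state=OPEN
  event#8 t=18ms outcome=S: state=CLOSED
  event#9 t=22ms outcome=F: state=CLOSED
  event#10 t=23ms outcome=S: state=CLOSED
  event#11 t=26ms outcome=S: state=CLOSED

Answer: CCCOOOOCCCC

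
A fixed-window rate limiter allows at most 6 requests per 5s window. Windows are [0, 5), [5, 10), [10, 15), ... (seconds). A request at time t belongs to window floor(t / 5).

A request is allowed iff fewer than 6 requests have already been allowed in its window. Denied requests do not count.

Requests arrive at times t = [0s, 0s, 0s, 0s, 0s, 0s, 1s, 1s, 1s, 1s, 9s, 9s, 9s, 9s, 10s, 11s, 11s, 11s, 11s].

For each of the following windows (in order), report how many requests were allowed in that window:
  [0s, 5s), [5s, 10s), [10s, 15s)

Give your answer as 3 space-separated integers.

Processing requests:
  req#1 t=0s (window 0): ALLOW
  req#2 t=0s (window 0): ALLOW
  req#3 t=0s (window 0): ALLOW
  req#4 t=0s (window 0): ALLOW
  req#5 t=0s (window 0): ALLOW
  req#6 t=0s (window 0): ALLOW
  req#7 t=1s (window 0): DENY
  req#8 t=1s (window 0): DENY
  req#9 t=1s (window 0): DENY
  req#10 t=1s (window 0): DENY
  req#11 t=9s (window 1): ALLOW
  req#12 t=9s (window 1): ALLOW
  req#13 t=9s (window 1): ALLOW
  req#14 t=9s (window 1): ALLOW
  req#15 t=10s (window 2): ALLOW
  req#16 t=11s (window 2): ALLOW
  req#17 t=11s (window 2): ALLOW
  req#18 t=11s (window 2): ALLOW
  req#19 t=11s (window 2): ALLOW

Allowed counts by window: 6 4 5

Answer: 6 4 5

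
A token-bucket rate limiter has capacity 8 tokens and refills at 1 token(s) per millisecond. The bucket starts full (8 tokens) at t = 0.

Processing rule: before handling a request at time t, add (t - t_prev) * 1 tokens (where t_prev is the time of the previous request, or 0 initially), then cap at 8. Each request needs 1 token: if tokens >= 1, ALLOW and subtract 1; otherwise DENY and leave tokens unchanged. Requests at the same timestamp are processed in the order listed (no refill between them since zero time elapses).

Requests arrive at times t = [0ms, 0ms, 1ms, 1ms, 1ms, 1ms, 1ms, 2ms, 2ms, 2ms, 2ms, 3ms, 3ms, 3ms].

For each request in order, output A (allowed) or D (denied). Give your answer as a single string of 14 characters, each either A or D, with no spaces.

Answer: AAAAAAAAAADADD

Derivation:
Simulating step by step:
  req#1 t=0ms: ALLOW
  req#2 t=0ms: ALLOW
  req#3 t=1ms: ALLOW
  req#4 t=1ms: ALLOW
  req#5 t=1ms: ALLOW
  req#6 t=1ms: ALLOW
  req#7 t=1ms: ALLOW
  req#8 t=2ms: ALLOW
  req#9 t=2ms: ALLOW
  req#10 t=2ms: ALLOW
  req#11 t=2ms: DENY
  req#12 t=3ms: ALLOW
  req#13 t=3ms: DENY
  req#14 t=3ms: DENY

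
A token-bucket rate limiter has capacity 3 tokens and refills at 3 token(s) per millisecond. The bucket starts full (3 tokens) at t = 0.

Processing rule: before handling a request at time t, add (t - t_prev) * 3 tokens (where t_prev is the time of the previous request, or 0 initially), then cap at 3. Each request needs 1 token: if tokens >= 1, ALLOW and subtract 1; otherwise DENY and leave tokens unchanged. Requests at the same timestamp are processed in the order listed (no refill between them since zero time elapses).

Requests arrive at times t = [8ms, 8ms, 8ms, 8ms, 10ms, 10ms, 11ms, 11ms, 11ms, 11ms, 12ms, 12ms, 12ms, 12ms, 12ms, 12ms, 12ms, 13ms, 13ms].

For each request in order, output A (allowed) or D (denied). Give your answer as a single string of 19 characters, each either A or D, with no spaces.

Answer: AAADAAAAADAAADDDDAA

Derivation:
Simulating step by step:
  req#1 t=8ms: ALLOW
  req#2 t=8ms: ALLOW
  req#3 t=8ms: ALLOW
  req#4 t=8ms: DENY
  req#5 t=10ms: ALLOW
  req#6 t=10ms: ALLOW
  req#7 t=11ms: ALLOW
  req#8 t=11ms: ALLOW
  req#9 t=11ms: ALLOW
  req#10 t=11ms: DENY
  req#11 t=12ms: ALLOW
  req#12 t=12ms: ALLOW
  req#13 t=12ms: ALLOW
  req#14 t=12ms: DENY
  req#15 t=12ms: DENY
  req#16 t=12ms: DENY
  req#17 t=12ms: DENY
  req#18 t=13ms: ALLOW
  req#19 t=13ms: ALLOW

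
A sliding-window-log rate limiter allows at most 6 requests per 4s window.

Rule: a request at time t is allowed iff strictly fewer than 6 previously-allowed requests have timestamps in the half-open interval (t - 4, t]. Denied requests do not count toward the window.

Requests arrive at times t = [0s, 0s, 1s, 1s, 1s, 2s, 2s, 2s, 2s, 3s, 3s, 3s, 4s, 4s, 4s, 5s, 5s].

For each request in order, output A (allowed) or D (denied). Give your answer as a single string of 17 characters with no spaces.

Answer: AAAAAADDDDDDAADAA

Derivation:
Tracking allowed requests in the window:
  req#1 t=0s: ALLOW
  req#2 t=0s: ALLOW
  req#3 t=1s: ALLOW
  req#4 t=1s: ALLOW
  req#5 t=1s: ALLOW
  req#6 t=2s: ALLOW
  req#7 t=2s: DENY
  req#8 t=2s: DENY
  req#9 t=2s: DENY
  req#10 t=3s: DENY
  req#11 t=3s: DENY
  req#12 t=3s: DENY
  req#13 t=4s: ALLOW
  req#14 t=4s: ALLOW
  req#15 t=4s: DENY
  req#16 t=5s: ALLOW
  req#17 t=5s: ALLOW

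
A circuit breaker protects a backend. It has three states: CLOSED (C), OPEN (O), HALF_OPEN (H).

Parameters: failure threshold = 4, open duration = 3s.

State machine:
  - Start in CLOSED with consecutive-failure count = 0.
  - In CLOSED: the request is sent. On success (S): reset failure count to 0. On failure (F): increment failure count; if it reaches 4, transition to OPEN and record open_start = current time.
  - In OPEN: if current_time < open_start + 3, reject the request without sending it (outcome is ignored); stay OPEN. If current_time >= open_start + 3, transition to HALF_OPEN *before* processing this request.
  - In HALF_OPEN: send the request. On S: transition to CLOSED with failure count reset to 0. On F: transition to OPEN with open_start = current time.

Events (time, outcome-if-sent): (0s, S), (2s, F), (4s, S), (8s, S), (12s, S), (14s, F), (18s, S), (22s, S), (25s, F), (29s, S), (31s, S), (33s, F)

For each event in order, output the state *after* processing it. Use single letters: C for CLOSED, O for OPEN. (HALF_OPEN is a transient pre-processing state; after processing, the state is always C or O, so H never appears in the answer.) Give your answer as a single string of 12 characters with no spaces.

Answer: CCCCCCCCCCCC

Derivation:
State after each event:
  event#1 t=0s outcome=S: state=CLOSED
  event#2 t=2s outcome=F: state=CLOSED
  event#3 t=4s outcome=S: state=CLOSED
  event#4 t=8s outcome=S: state=CLOSED
  event#5 t=12s outcome=S: state=CLOSED
  event#6 t=14s outcome=F: state=CLOSED
  event#7 t=18s outcome=S: state=CLOSED
  event#8 t=22s outcome=S: state=CLOSED
  event#9 t=25s outcome=F: state=CLOSED
  event#10 t=29s outcome=S: state=CLOSED
  event#11 t=31s outcome=S: state=CLOSED
  event#12 t=33s outcome=F: state=CLOSED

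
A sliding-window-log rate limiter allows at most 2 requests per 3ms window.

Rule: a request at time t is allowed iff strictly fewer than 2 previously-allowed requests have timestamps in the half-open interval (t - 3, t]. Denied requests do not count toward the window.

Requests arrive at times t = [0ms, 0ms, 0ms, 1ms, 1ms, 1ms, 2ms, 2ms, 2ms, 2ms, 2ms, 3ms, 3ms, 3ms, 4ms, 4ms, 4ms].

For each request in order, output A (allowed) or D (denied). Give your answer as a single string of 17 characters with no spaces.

Tracking allowed requests in the window:
  req#1 t=0ms: ALLOW
  req#2 t=0ms: ALLOW
  req#3 t=0ms: DENY
  req#4 t=1ms: DENY
  req#5 t=1ms: DENY
  req#6 t=1ms: DENY
  req#7 t=2ms: DENY
  req#8 t=2ms: DENY
  req#9 t=2ms: DENY
  req#10 t=2ms: DENY
  req#11 t=2ms: DENY
  req#12 t=3ms: ALLOW
  req#13 t=3ms: ALLOW
  req#14 t=3ms: DENY
  req#15 t=4ms: DENY
  req#16 t=4ms: DENY
  req#17 t=4ms: DENY

Answer: AADDDDDDDDDAADDDD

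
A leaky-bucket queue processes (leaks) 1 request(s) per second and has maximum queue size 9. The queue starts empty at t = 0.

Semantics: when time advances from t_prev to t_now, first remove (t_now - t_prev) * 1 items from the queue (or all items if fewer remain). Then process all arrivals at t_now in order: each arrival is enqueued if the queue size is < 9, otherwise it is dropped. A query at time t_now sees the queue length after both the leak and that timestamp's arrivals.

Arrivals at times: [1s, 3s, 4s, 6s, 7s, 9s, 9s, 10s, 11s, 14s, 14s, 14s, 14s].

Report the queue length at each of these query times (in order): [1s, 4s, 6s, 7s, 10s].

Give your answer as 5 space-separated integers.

Queue lengths at query times:
  query t=1s: backlog = 1
  query t=4s: backlog = 1
  query t=6s: backlog = 1
  query t=7s: backlog = 1
  query t=10s: backlog = 2

Answer: 1 1 1 1 2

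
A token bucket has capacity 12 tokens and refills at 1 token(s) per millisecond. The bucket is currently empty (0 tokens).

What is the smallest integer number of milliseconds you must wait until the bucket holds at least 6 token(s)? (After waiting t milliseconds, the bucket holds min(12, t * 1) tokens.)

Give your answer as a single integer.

Need t * 1 >= 6, so t >= 6/1.
Smallest integer t = ceil(6/1) = 6.

Answer: 6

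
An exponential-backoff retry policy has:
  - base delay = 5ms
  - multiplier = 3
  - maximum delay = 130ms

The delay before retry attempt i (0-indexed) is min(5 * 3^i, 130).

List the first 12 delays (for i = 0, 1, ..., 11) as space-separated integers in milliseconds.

Computing each delay:
  i=0: min(5*3^0, 130) = 5
  i=1: min(5*3^1, 130) = 15
  i=2: min(5*3^2, 130) = 45
  i=3: min(5*3^3, 130) = 130
  i=4: min(5*3^4, 130) = 130
  i=5: min(5*3^5, 130) = 130
  i=6: min(5*3^6, 130) = 130
  i=7: min(5*3^7, 130) = 130
  i=8: min(5*3^8, 130) = 130
  i=9: min(5*3^9, 130) = 130
  i=10: min(5*3^10, 130) = 130
  i=11: min(5*3^11, 130) = 130

Answer: 5 15 45 130 130 130 130 130 130 130 130 130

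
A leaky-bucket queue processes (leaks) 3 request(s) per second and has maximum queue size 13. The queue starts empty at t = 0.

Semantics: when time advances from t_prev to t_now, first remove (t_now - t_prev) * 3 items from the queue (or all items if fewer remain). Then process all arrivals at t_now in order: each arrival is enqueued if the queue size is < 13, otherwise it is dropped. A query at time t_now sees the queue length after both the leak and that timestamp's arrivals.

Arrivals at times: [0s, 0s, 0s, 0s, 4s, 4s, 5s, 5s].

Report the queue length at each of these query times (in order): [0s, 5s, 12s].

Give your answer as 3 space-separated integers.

Answer: 4 2 0

Derivation:
Queue lengths at query times:
  query t=0s: backlog = 4
  query t=5s: backlog = 2
  query t=12s: backlog = 0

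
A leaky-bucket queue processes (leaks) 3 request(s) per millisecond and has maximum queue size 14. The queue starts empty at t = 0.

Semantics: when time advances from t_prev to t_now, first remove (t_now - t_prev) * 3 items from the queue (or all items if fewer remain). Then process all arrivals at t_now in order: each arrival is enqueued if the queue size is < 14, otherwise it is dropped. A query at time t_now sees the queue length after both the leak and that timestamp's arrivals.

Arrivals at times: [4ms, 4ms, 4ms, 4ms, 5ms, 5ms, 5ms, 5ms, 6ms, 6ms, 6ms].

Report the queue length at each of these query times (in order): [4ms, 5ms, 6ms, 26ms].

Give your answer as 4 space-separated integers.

Queue lengths at query times:
  query t=4ms: backlog = 4
  query t=5ms: backlog = 5
  query t=6ms: backlog = 5
  query t=26ms: backlog = 0

Answer: 4 5 5 0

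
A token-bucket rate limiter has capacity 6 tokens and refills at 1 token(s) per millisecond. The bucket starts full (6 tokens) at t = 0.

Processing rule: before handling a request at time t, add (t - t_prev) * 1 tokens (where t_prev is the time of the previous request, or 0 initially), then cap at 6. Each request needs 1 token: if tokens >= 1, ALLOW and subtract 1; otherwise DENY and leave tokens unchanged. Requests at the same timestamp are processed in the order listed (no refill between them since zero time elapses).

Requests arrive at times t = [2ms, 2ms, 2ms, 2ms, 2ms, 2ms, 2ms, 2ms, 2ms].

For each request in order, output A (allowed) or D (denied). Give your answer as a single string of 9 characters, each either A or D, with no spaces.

Simulating step by step:
  req#1 t=2ms: ALLOW
  req#2 t=2ms: ALLOW
  req#3 t=2ms: ALLOW
  req#4 t=2ms: ALLOW
  req#5 t=2ms: ALLOW
  req#6 t=2ms: ALLOW
  req#7 t=2ms: DENY
  req#8 t=2ms: DENY
  req#9 t=2ms: DENY

Answer: AAAAAADDD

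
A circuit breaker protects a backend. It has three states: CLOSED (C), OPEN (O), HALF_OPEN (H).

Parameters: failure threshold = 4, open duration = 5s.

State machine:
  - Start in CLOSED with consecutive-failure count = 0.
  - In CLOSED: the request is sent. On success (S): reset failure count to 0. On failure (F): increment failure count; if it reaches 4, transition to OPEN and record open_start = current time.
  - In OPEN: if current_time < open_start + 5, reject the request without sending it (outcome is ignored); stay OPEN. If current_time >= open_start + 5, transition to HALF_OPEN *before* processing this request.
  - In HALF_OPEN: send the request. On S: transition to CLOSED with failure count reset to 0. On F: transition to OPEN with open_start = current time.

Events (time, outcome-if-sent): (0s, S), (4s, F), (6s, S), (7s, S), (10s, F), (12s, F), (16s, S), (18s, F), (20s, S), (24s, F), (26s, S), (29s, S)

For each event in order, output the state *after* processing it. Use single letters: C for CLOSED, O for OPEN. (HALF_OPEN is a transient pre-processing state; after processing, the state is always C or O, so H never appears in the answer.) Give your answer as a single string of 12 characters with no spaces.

State after each event:
  event#1 t=0s outcome=S: state=CLOSED
  event#2 t=4s outcome=F: state=CLOSED
  event#3 t=6s outcome=S: state=CLOSED
  event#4 t=7s outcome=S: state=CLOSED
  event#5 t=10s outcome=F: state=CLOSED
  event#6 t=12s outcome=F: state=CLOSED
  event#7 t=16s outcome=S: state=CLOSED
  event#8 t=18s outcome=F: state=CLOSED
  event#9 t=20s outcome=S: state=CLOSED
  event#10 t=24s outcome=F: state=CLOSED
  event#11 t=26s outcome=S: state=CLOSED
  event#12 t=29s outcome=S: state=CLOSED

Answer: CCCCCCCCCCCC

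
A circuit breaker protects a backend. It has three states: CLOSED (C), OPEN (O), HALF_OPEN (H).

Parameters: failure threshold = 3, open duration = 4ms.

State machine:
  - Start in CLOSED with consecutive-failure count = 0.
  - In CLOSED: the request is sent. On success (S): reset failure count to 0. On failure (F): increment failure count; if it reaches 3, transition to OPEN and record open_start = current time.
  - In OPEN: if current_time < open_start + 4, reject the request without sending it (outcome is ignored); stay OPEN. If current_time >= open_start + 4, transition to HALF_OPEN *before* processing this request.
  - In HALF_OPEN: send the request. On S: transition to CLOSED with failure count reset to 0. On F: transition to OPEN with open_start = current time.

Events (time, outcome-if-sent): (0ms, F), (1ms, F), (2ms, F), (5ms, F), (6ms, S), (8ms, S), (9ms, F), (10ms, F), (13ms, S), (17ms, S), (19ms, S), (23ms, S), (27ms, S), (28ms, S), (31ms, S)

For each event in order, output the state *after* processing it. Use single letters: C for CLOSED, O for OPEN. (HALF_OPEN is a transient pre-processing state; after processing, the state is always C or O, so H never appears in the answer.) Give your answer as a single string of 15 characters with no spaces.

State after each event:
  event#1 t=0ms outcome=F: state=CLOSED
  event#2 t=1ms outcome=F: state=CLOSED
  event#3 t=2ms outcome=F: state=OPEN
  event#4 t=5ms outcome=F: state=OPEN
  event#5 t=6ms outcome=S: state=CLOSED
  event#6 t=8ms outcome=S: state=CLOSED
  event#7 t=9ms outcome=F: state=CLOSED
  event#8 t=10ms outcome=F: state=CLOSED
  event#9 t=13ms outcome=S: state=CLOSED
  event#10 t=17ms outcome=S: state=CLOSED
  event#11 t=19ms outcome=S: state=CLOSED
  event#12 t=23ms outcome=S: state=CLOSED
  event#13 t=27ms outcome=S: state=CLOSED
  event#14 t=28ms outcome=S: state=CLOSED
  event#15 t=31ms outcome=S: state=CLOSED

Answer: CCOOCCCCCCCCCCC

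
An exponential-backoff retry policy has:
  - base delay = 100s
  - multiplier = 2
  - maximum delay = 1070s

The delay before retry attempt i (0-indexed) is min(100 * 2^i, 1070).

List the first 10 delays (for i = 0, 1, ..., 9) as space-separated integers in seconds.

Answer: 100 200 400 800 1070 1070 1070 1070 1070 1070

Derivation:
Computing each delay:
  i=0: min(100*2^0, 1070) = 100
  i=1: min(100*2^1, 1070) = 200
  i=2: min(100*2^2, 1070) = 400
  i=3: min(100*2^3, 1070) = 800
  i=4: min(100*2^4, 1070) = 1070
  i=5: min(100*2^5, 1070) = 1070
  i=6: min(100*2^6, 1070) = 1070
  i=7: min(100*2^7, 1070) = 1070
  i=8: min(100*2^8, 1070) = 1070
  i=9: min(100*2^9, 1070) = 1070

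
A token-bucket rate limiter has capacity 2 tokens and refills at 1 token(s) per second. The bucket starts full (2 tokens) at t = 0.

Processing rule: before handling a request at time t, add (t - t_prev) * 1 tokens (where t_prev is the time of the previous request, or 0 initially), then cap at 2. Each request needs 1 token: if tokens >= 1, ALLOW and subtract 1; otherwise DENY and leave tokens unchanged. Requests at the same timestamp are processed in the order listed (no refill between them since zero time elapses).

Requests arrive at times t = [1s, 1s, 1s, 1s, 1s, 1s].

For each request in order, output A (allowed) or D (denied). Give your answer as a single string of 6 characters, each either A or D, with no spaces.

Answer: AADDDD

Derivation:
Simulating step by step:
  req#1 t=1s: ALLOW
  req#2 t=1s: ALLOW
  req#3 t=1s: DENY
  req#4 t=1s: DENY
  req#5 t=1s: DENY
  req#6 t=1s: DENY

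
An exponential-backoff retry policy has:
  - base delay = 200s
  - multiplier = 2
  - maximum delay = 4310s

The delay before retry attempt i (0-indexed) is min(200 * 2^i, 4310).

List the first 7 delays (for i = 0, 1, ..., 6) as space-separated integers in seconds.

Computing each delay:
  i=0: min(200*2^0, 4310) = 200
  i=1: min(200*2^1, 4310) = 400
  i=2: min(200*2^2, 4310) = 800
  i=3: min(200*2^3, 4310) = 1600
  i=4: min(200*2^4, 4310) = 3200
  i=5: min(200*2^5, 4310) = 4310
  i=6: min(200*2^6, 4310) = 4310

Answer: 200 400 800 1600 3200 4310 4310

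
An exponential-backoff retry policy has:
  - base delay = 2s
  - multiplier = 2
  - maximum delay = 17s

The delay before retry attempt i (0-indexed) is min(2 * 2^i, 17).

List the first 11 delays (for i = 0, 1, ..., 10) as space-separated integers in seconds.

Computing each delay:
  i=0: min(2*2^0, 17) = 2
  i=1: min(2*2^1, 17) = 4
  i=2: min(2*2^2, 17) = 8
  i=3: min(2*2^3, 17) = 16
  i=4: min(2*2^4, 17) = 17
  i=5: min(2*2^5, 17) = 17
  i=6: min(2*2^6, 17) = 17
  i=7: min(2*2^7, 17) = 17
  i=8: min(2*2^8, 17) = 17
  i=9: min(2*2^9, 17) = 17
  i=10: min(2*2^10, 17) = 17

Answer: 2 4 8 16 17 17 17 17 17 17 17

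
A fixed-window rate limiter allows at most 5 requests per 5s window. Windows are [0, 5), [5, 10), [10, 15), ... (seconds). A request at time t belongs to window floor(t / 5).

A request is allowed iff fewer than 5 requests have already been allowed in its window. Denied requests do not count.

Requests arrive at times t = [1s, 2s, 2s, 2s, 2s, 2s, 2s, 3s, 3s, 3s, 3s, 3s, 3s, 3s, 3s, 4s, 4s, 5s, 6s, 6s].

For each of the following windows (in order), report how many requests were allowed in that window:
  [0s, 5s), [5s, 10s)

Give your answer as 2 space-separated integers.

Processing requests:
  req#1 t=1s (window 0): ALLOW
  req#2 t=2s (window 0): ALLOW
  req#3 t=2s (window 0): ALLOW
  req#4 t=2s (window 0): ALLOW
  req#5 t=2s (window 0): ALLOW
  req#6 t=2s (window 0): DENY
  req#7 t=2s (window 0): DENY
  req#8 t=3s (window 0): DENY
  req#9 t=3s (window 0): DENY
  req#10 t=3s (window 0): DENY
  req#11 t=3s (window 0): DENY
  req#12 t=3s (window 0): DENY
  req#13 t=3s (window 0): DENY
  req#14 t=3s (window 0): DENY
  req#15 t=3s (window 0): DENY
  req#16 t=4s (window 0): DENY
  req#17 t=4s (window 0): DENY
  req#18 t=5s (window 1): ALLOW
  req#19 t=6s (window 1): ALLOW
  req#20 t=6s (window 1): ALLOW

Allowed counts by window: 5 3

Answer: 5 3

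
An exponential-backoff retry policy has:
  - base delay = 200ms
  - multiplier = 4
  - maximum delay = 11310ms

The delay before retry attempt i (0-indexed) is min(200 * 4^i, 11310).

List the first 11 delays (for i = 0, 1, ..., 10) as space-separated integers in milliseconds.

Answer: 200 800 3200 11310 11310 11310 11310 11310 11310 11310 11310

Derivation:
Computing each delay:
  i=0: min(200*4^0, 11310) = 200
  i=1: min(200*4^1, 11310) = 800
  i=2: min(200*4^2, 11310) = 3200
  i=3: min(200*4^3, 11310) = 11310
  i=4: min(200*4^4, 11310) = 11310
  i=5: min(200*4^5, 11310) = 11310
  i=6: min(200*4^6, 11310) = 11310
  i=7: min(200*4^7, 11310) = 11310
  i=8: min(200*4^8, 11310) = 11310
  i=9: min(200*4^9, 11310) = 11310
  i=10: min(200*4^10, 11310) = 11310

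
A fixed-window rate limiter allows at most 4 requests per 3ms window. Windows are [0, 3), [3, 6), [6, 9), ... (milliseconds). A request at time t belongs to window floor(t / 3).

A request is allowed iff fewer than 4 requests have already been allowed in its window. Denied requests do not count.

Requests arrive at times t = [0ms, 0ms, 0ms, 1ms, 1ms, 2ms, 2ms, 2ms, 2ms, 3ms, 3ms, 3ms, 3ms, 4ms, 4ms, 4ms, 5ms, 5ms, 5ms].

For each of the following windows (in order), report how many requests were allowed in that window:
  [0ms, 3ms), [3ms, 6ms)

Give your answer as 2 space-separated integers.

Answer: 4 4

Derivation:
Processing requests:
  req#1 t=0ms (window 0): ALLOW
  req#2 t=0ms (window 0): ALLOW
  req#3 t=0ms (window 0): ALLOW
  req#4 t=1ms (window 0): ALLOW
  req#5 t=1ms (window 0): DENY
  req#6 t=2ms (window 0): DENY
  req#7 t=2ms (window 0): DENY
  req#8 t=2ms (window 0): DENY
  req#9 t=2ms (window 0): DENY
  req#10 t=3ms (window 1): ALLOW
  req#11 t=3ms (window 1): ALLOW
  req#12 t=3ms (window 1): ALLOW
  req#13 t=3ms (window 1): ALLOW
  req#14 t=4ms (window 1): DENY
  req#15 t=4ms (window 1): DENY
  req#16 t=4ms (window 1): DENY
  req#17 t=5ms (window 1): DENY
  req#18 t=5ms (window 1): DENY
  req#19 t=5ms (window 1): DENY

Allowed counts by window: 4 4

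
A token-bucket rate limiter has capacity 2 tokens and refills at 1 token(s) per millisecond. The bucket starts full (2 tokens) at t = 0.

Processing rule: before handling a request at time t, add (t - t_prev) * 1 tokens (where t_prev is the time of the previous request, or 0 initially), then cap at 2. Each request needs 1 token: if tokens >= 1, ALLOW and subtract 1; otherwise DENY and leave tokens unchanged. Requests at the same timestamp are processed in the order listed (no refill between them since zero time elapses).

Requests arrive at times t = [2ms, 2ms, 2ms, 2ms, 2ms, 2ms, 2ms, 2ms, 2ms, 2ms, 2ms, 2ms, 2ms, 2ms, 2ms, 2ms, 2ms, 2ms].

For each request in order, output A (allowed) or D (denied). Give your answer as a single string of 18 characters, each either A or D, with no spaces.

Answer: AADDDDDDDDDDDDDDDD

Derivation:
Simulating step by step:
  req#1 t=2ms: ALLOW
  req#2 t=2ms: ALLOW
  req#3 t=2ms: DENY
  req#4 t=2ms: DENY
  req#5 t=2ms: DENY
  req#6 t=2ms: DENY
  req#7 t=2ms: DENY
  req#8 t=2ms: DENY
  req#9 t=2ms: DENY
  req#10 t=2ms: DENY
  req#11 t=2ms: DENY
  req#12 t=2ms: DENY
  req#13 t=2ms: DENY
  req#14 t=2ms: DENY
  req#15 t=2ms: DENY
  req#16 t=2ms: DENY
  req#17 t=2ms: DENY
  req#18 t=2ms: DENY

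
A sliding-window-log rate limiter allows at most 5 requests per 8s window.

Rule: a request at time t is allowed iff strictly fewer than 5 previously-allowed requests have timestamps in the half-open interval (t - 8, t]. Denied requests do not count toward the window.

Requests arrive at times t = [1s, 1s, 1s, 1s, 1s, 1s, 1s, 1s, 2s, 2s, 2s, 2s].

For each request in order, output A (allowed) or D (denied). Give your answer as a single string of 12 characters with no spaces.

Tracking allowed requests in the window:
  req#1 t=1s: ALLOW
  req#2 t=1s: ALLOW
  req#3 t=1s: ALLOW
  req#4 t=1s: ALLOW
  req#5 t=1s: ALLOW
  req#6 t=1s: DENY
  req#7 t=1s: DENY
  req#8 t=1s: DENY
  req#9 t=2s: DENY
  req#10 t=2s: DENY
  req#11 t=2s: DENY
  req#12 t=2s: DENY

Answer: AAAAADDDDDDD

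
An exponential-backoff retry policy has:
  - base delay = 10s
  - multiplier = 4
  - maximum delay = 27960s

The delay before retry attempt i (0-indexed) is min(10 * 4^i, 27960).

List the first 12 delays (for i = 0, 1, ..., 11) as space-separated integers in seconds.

Computing each delay:
  i=0: min(10*4^0, 27960) = 10
  i=1: min(10*4^1, 27960) = 40
  i=2: min(10*4^2, 27960) = 160
  i=3: min(10*4^3, 27960) = 640
  i=4: min(10*4^4, 27960) = 2560
  i=5: min(10*4^5, 27960) = 10240
  i=6: min(10*4^6, 27960) = 27960
  i=7: min(10*4^7, 27960) = 27960
  i=8: min(10*4^8, 27960) = 27960
  i=9: min(10*4^9, 27960) = 27960
  i=10: min(10*4^10, 27960) = 27960
  i=11: min(10*4^11, 27960) = 27960

Answer: 10 40 160 640 2560 10240 27960 27960 27960 27960 27960 27960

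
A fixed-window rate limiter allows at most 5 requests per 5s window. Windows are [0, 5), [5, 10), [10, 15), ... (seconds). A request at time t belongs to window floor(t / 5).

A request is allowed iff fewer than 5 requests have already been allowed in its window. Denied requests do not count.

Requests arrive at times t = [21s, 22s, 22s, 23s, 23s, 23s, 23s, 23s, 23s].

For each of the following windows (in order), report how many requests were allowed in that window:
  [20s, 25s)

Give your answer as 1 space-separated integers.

Processing requests:
  req#1 t=21s (window 4): ALLOW
  req#2 t=22s (window 4): ALLOW
  req#3 t=22s (window 4): ALLOW
  req#4 t=23s (window 4): ALLOW
  req#5 t=23s (window 4): ALLOW
  req#6 t=23s (window 4): DENY
  req#7 t=23s (window 4): DENY
  req#8 t=23s (window 4): DENY
  req#9 t=23s (window 4): DENY

Allowed counts by window: 5

Answer: 5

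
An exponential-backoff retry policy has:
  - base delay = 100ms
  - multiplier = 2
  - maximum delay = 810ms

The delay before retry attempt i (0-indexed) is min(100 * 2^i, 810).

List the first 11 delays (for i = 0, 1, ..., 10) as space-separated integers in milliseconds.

Answer: 100 200 400 800 810 810 810 810 810 810 810

Derivation:
Computing each delay:
  i=0: min(100*2^0, 810) = 100
  i=1: min(100*2^1, 810) = 200
  i=2: min(100*2^2, 810) = 400
  i=3: min(100*2^3, 810) = 800
  i=4: min(100*2^4, 810) = 810
  i=5: min(100*2^5, 810) = 810
  i=6: min(100*2^6, 810) = 810
  i=7: min(100*2^7, 810) = 810
  i=8: min(100*2^8, 810) = 810
  i=9: min(100*2^9, 810) = 810
  i=10: min(100*2^10, 810) = 810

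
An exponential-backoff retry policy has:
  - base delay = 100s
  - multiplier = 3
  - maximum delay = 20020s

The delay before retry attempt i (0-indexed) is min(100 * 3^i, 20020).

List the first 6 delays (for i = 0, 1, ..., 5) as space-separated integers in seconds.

Answer: 100 300 900 2700 8100 20020

Derivation:
Computing each delay:
  i=0: min(100*3^0, 20020) = 100
  i=1: min(100*3^1, 20020) = 300
  i=2: min(100*3^2, 20020) = 900
  i=3: min(100*3^3, 20020) = 2700
  i=4: min(100*3^4, 20020) = 8100
  i=5: min(100*3^5, 20020) = 20020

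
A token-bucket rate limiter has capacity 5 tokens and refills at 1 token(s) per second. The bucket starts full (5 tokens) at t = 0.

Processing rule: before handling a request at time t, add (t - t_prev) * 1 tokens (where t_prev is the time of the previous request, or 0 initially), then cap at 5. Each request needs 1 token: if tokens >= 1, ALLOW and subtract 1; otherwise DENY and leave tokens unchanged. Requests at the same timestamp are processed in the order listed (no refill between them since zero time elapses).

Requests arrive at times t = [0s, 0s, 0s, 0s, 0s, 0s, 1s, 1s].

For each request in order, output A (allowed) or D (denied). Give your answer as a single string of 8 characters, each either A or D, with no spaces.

Answer: AAAAADAD

Derivation:
Simulating step by step:
  req#1 t=0s: ALLOW
  req#2 t=0s: ALLOW
  req#3 t=0s: ALLOW
  req#4 t=0s: ALLOW
  req#5 t=0s: ALLOW
  req#6 t=0s: DENY
  req#7 t=1s: ALLOW
  req#8 t=1s: DENY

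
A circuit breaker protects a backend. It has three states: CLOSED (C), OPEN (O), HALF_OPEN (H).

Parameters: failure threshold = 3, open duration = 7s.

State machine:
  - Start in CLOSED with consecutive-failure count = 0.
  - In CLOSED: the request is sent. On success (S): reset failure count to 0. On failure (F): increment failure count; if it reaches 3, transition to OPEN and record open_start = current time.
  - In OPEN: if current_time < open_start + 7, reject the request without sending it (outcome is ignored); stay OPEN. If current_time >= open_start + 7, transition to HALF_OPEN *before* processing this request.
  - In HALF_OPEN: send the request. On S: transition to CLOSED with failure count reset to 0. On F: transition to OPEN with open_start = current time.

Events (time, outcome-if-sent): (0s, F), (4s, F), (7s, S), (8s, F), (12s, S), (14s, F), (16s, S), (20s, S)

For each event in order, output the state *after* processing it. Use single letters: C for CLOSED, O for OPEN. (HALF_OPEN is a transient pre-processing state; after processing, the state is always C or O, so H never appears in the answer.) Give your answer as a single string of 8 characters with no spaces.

Answer: CCCCCCCC

Derivation:
State after each event:
  event#1 t=0s outcome=F: state=CLOSED
  event#2 t=4s outcome=F: state=CLOSED
  event#3 t=7s outcome=S: state=CLOSED
  event#4 t=8s outcome=F: state=CLOSED
  event#5 t=12s outcome=S: state=CLOSED
  event#6 t=14s outcome=F: state=CLOSED
  event#7 t=16s outcome=S: state=CLOSED
  event#8 t=20s outcome=S: state=CLOSED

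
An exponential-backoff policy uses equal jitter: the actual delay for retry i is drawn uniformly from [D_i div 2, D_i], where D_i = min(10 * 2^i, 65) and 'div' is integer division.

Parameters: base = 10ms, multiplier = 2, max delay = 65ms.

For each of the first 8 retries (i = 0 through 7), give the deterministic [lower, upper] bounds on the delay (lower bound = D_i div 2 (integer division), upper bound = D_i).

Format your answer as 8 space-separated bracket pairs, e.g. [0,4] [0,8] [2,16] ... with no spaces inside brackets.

Computing bounds per retry:
  i=0: D_i=min(10*2^0,65)=10, bounds=[5,10]
  i=1: D_i=min(10*2^1,65)=20, bounds=[10,20]
  i=2: D_i=min(10*2^2,65)=40, bounds=[20,40]
  i=3: D_i=min(10*2^3,65)=65, bounds=[32,65]
  i=4: D_i=min(10*2^4,65)=65, bounds=[32,65]
  i=5: D_i=min(10*2^5,65)=65, bounds=[32,65]
  i=6: D_i=min(10*2^6,65)=65, bounds=[32,65]
  i=7: D_i=min(10*2^7,65)=65, bounds=[32,65]

Answer: [5,10] [10,20] [20,40] [32,65] [32,65] [32,65] [32,65] [32,65]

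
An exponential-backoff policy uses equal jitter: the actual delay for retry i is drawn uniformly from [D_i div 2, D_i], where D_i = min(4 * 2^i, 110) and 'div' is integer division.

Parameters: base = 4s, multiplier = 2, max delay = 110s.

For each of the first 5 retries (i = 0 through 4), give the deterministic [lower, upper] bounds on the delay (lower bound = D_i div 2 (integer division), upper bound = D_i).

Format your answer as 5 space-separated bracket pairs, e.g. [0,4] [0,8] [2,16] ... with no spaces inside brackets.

Computing bounds per retry:
  i=0: D_i=min(4*2^0,110)=4, bounds=[2,4]
  i=1: D_i=min(4*2^1,110)=8, bounds=[4,8]
  i=2: D_i=min(4*2^2,110)=16, bounds=[8,16]
  i=3: D_i=min(4*2^3,110)=32, bounds=[16,32]
  i=4: D_i=min(4*2^4,110)=64, bounds=[32,64]

Answer: [2,4] [4,8] [8,16] [16,32] [32,64]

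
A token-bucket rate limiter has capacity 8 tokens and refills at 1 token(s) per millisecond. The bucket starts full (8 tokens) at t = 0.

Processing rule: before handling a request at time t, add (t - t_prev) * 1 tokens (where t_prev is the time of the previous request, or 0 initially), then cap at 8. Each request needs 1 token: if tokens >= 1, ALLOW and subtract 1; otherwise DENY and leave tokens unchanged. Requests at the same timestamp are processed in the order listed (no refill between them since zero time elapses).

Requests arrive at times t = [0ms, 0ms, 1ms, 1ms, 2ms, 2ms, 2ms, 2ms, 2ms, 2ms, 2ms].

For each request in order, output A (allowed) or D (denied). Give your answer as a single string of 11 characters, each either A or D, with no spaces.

Simulating step by step:
  req#1 t=0ms: ALLOW
  req#2 t=0ms: ALLOW
  req#3 t=1ms: ALLOW
  req#4 t=1ms: ALLOW
  req#5 t=2ms: ALLOW
  req#6 t=2ms: ALLOW
  req#7 t=2ms: ALLOW
  req#8 t=2ms: ALLOW
  req#9 t=2ms: ALLOW
  req#10 t=2ms: ALLOW
  req#11 t=2ms: DENY

Answer: AAAAAAAAAAD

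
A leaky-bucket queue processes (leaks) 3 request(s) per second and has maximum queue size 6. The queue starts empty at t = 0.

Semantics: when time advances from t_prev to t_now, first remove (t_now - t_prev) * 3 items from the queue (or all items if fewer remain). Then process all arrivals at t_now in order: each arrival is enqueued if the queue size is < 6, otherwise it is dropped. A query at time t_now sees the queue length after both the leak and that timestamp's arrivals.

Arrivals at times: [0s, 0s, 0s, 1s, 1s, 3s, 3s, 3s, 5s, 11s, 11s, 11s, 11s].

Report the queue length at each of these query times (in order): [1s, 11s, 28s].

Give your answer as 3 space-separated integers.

Answer: 2 4 0

Derivation:
Queue lengths at query times:
  query t=1s: backlog = 2
  query t=11s: backlog = 4
  query t=28s: backlog = 0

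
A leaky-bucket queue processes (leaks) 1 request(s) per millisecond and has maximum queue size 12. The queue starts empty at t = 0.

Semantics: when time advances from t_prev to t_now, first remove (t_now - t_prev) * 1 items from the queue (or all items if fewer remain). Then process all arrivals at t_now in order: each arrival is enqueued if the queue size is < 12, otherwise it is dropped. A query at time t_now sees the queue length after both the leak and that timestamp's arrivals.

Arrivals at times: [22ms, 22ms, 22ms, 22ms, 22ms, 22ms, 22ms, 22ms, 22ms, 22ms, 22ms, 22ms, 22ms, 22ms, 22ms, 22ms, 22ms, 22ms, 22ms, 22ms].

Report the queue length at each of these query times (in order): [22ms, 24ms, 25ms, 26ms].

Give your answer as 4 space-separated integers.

Queue lengths at query times:
  query t=22ms: backlog = 12
  query t=24ms: backlog = 10
  query t=25ms: backlog = 9
  query t=26ms: backlog = 8

Answer: 12 10 9 8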